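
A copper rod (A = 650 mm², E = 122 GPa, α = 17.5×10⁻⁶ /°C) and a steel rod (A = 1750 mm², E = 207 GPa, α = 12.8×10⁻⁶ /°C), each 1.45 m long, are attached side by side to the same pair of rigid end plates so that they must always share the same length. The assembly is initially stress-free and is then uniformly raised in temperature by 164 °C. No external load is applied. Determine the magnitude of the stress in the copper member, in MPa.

σ ≈ 77.1 MPa (compressive)

Both members must finish at the same length. With the larger α, the copper tends to over-expand; the plates restrain it, putting the copper in compression and the steel in tension. With no external load the two internal forces are equal and opposite, magnitude P.
Equating the net (thermal + elastic) strains gives |α₁ − α₂|·ΔT = P·[1/(A₁E₁) + 1/(A₂E₂)].
|α₁ − α₂|·ΔT = 4.7×10⁻⁶ × 164 = 0.0007708.
1/(A₁E₁) + 1/(A₂E₂) = 1/(650×122×10³) + 1/(1750×207×10³) = 1.537×10⁻⁸ N⁻¹.
P = 0.0007708 / 1.537×10⁻⁸ = 50150 N = 50.15 kN.
σ_{copper} = P/A₁ = 50150/650 = 77.15 MPa, compressive.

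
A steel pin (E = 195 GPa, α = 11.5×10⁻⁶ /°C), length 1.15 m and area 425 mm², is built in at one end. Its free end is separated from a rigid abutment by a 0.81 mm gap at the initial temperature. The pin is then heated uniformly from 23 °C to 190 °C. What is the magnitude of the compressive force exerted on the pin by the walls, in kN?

P ≈ 101 kN

Unrestrained expansion: δ_free = αΔT L = 11.5×10⁻⁶ × 167 × 1150 = 2.209 mm.
The gap closes (δ_free > 0.81 mm) and the wall then resists a further 2.209 − 0.81 = 1.399 mm of expansion.
Compatibility: PL/(AE) = 1.399 mm, so σ = P/A = E × (1.399/1150) = 237.1 MPa.
Force on the wall = σA = 237.1 × 425 mm² = 100.8 kN.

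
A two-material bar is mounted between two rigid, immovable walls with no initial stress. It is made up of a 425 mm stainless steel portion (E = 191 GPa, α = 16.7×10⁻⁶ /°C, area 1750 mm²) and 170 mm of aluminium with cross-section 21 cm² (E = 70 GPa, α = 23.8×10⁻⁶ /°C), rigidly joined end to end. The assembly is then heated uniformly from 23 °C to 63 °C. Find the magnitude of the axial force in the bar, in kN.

P ≈ 184 kN (compressive)

Free thermal expansion of the whole bar: Σ αᵢΔT Lᵢ = 16.7×10⁻⁶×40×425 + 23.8×10⁻⁶×40×170 = 0.4457 mm.
The walls prevent any net length change, so an axial force P (same in every segment) develops. Compatibility: P · Σ Lᵢ/(AᵢEᵢ) = δ_free.
Σ Lᵢ/(AᵢEᵢ) = 425/(1750×191×10³) + 170/(2100×70×10³) = 2.428×10⁻⁶ mm/N.
P = 0.4457 / 2.428×10⁻⁶ = 183600 N = 183.6 kN, compressive.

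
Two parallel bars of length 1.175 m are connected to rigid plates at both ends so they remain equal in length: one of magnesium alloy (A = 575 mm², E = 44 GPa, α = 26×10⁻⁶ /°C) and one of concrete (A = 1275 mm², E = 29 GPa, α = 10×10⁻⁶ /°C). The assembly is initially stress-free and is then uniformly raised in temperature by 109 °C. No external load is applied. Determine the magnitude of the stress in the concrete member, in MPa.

σ ≈ 20.5 MPa (tensile)

Equilibrium of a rigid end plate with no external load gives equal and opposite internal forces ±P in the two members. Since α_{magnesium alloy} > α_{concrete}, heating drives the magnesium alloy into compression and the concrete into tension.
Equating the net (thermal + elastic) strains gives |α₁ − α₂|·ΔT = P·[1/(A₁E₁) + 1/(A₂E₂)].
|α₁ − α₂|·ΔT = 16×10⁻⁶ × 109 = 0.001744.
1/(A₁E₁) + 1/(A₂E₂) = 1/(575×44×10³) + 1/(1275×29×10³) = 6.657×10⁻⁸ N⁻¹.
P = 0.001744 / 6.657×10⁻⁸ = 26200 N = 26.2 kN.
σ_{concrete} = P/A₂ = 26200/1275 = 20.55 MPa, tensile.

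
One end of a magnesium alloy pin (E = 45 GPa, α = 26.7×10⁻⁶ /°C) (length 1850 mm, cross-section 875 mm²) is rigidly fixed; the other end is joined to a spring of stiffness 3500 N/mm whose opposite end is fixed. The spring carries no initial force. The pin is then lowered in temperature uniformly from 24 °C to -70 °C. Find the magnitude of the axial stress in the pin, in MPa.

σ ≈ 15.9 MPa (tensile)

If the spring were absent the pin would shorten by αΔT L = 26.7×10⁻⁶ × 94 × 1850 = 4.643 mm.
Let P be the tensile force in the spring. The pin extends elastically by PL/(AE) and the spring stretches by P/k; together these equal δ_free.
P [ L/(AE) + 1/k ] = δ_free → P [ 1850/(875×45×10³) + 1/(3500) ] = 4.643.
P = 4.643 / 0.0003327 = 13960 N.
σ = P/A = 13960/875 = 15.95 MPa.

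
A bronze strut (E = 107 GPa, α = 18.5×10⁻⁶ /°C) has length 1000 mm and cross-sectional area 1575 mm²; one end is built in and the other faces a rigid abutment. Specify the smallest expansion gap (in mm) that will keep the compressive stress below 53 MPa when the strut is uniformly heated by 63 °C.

Free expansion if unrestrained: δ_free = αΔT L = 18.5×10⁻⁶ × 63 × 1000 = 1.165 mm.
A stress of 53 MPa corresponds to the wall pushing the strut back by σL/E = 53×1000/(107×10³) = 0.4953 mm.
The gap must absorb the remainder: g_min = 1.165 − 0.4953 = 0.6702 mm.

g ≈ 0.67 mm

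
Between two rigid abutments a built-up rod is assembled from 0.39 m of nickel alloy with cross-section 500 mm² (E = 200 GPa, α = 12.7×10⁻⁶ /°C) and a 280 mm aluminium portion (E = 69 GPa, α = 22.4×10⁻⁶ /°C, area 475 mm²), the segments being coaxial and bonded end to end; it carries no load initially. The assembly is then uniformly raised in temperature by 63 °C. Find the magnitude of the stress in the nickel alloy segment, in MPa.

σ ≈ 114 MPa (compressive)

If the supports were absent, the total length change would be Σ αᵢΔT Lᵢ = 12.7×10⁻⁶×63×390 + 22.4×10⁻⁶×63×280 = 0.7072 mm.
The rigid supports impose zero overall length change; the single axial force P common to all segments must satisfy P Σ Lᵢ/(AᵢEᵢ) = δ_free.
Σ Lᵢ/(AᵢEᵢ) = 390/(500×200×10³) + 280/(475×69×10³) = 1.244×10⁻⁵ mm/N.
Hence P = δ_free / Σ(L/AE) = 0.7072/1.244×10⁻⁵ = 56.83 kN (compressive).
σ_{nickel alloy} = P / A = 56830 / 500 = 113.7 MPa.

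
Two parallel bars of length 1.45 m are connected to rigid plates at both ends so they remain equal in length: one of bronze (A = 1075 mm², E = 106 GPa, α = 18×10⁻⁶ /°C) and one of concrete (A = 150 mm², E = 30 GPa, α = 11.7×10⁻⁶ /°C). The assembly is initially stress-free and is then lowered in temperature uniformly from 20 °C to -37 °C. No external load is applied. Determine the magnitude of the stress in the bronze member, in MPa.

Both members must finish at the same length. With the larger α, the bronze tends to over-contract; the plates restrain it, putting the bronze in tension and the concrete in compression. With no external load the two internal forces are equal and opposite, magnitude P.
Setting the final lengths equal and cancelling L: (α₁ − α₂)ΔT = P/(A₁E₁) + P/(A₂E₂).
|α₁ − α₂|·ΔT = 6.3×10⁻⁶ × 57 = 0.0003591.
1/(A₁E₁) + 1/(A₂E₂) = 1/(1075×106×10³) + 1/(150×30×10³) = 2.31×10⁻⁷ N⁻¹.
So P = 0.0003591 / 2.31×10⁻⁷ = 1.555 kN.
σ_{bronze} = P/A₁ = 1555/1075 = 1.446 MPa, tensile.

σ ≈ 1.45 MPa (tensile)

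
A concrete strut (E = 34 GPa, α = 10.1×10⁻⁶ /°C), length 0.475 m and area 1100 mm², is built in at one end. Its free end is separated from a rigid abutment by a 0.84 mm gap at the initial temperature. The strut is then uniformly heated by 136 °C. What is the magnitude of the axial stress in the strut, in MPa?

If the wall were absent the strut would grow by αΔT L = 10.1×10⁻⁶ × 136 × 475 = 0.6525 mm.
Since δ_free = 0.652 mm is less than the 0.84 mm gap, the strut never touches the wall. No axial force develops.

σ ≈ 0 MPa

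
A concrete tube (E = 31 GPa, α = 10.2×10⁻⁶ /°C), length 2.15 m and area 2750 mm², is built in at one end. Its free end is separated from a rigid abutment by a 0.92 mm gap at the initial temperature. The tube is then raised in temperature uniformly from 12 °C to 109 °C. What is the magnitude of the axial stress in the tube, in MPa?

σ ≈ 17.4 MPa (compressive)

If the wall were absent the tube would grow by αΔT L = 10.2×10⁻⁶ × 97 × 2150 = 2.127 mm.
After closing the 0.92 mm clearance, 2.127 − 0.92 = 1.207 mm of expansion remains to be suppressed by the wall.
That suppressed elongation corresponds to σ = E·Δ/L = 31×10³ × 1.207/2150 = 17.41 MPa.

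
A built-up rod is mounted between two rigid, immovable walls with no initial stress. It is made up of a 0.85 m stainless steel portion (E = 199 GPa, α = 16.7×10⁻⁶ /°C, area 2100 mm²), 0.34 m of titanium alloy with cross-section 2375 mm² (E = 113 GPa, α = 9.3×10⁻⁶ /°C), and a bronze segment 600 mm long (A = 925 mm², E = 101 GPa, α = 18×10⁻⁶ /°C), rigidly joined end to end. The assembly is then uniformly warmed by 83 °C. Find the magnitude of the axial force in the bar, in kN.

P ≈ 240 kN (compressive)

If the supports were absent, the total length change would be Σ αᵢΔT Lᵢ = 16.7×10⁻⁶×83×850 + 9.3×10⁻⁶×83×340 + 18×10⁻⁶×83×600 = 2.337 mm.
The rigid supports impose zero overall length change; the single axial force P common to all segments must satisfy P Σ Lᵢ/(AᵢEᵢ) = δ_free.
Σ Lᵢ/(AᵢEᵢ) = 850/(2100×199×10³) + 340/(2375×113×10³) + 600/(925×101×10³) = 9.723×10⁻⁶ mm/N.
So P = 2.337 / 9.723×10⁻⁶ = 240.4 kN, compressive.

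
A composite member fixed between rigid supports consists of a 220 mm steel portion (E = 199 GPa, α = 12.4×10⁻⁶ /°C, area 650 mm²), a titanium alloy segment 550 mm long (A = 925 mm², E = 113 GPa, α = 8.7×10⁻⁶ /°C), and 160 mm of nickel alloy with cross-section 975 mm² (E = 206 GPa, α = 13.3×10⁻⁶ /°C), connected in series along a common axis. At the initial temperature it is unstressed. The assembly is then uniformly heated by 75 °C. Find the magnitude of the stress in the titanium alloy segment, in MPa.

σ ≈ 101 MPa (compressive)

If the supports were absent, the total length change would be Σ αᵢΔT Lᵢ = 12.4×10⁻⁶×75×220 + 8.7×10⁻⁶×75×550 + 13.3×10⁻⁶×75×160 = 0.7231 mm.
The walls prevent any net length change, so an axial force P (same in every segment) develops. Compatibility: P · Σ Lᵢ/(AᵢEᵢ) = δ_free.
The series flexibility is Σ Lᵢ/(AᵢEᵢ) = 220/(650×199×10³) + 550/(925×113×10³) + 160/(975×206×10³) = 7.759×10⁻⁶ mm/N.
Hence P = δ_free / Σ(L/AE) = 0.7231/7.759×10⁻⁶ = 93.19 kN (compressive).
σ_{titanium alloy} = P / A = 93190 / 925 = 100.7 MPa.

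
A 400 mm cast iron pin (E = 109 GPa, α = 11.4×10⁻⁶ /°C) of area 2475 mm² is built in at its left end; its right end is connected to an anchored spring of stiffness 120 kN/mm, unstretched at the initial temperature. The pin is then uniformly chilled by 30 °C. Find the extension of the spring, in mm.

If the spring were absent the pin would shorten by αΔT L = 11.4×10⁻⁶ × 30 × 400 = 0.1368 mm.
With a force P in the spring, the elastic change of the pin is PL/(AE) and that of the spring is P/k; compatibility requires their sum to equal δ_free.
P [ L/(AE) + 1/k ] = δ_free → P [ 400/(2475×109×10³) + 1/(120×10³) ] = 0.1368.
P = 0.1368 / 9.816×10⁻⁶ = 13940 N.
Spring extension = P/k = 13940/(120×10³) = 0.1161 mm.

δ ≈ 0.116 mm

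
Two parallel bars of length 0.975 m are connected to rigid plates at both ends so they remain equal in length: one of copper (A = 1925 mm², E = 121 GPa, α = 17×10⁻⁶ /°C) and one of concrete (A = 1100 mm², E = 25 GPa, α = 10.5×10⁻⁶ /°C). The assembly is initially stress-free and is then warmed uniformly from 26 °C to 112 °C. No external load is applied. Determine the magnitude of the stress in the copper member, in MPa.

Both members must finish at the same length. With the larger α, the copper tends to over-expand; the plates restrain it, putting the copper in compression and the concrete in tension. With no external load the two internal forces are equal and opposite, magnitude P.
Compatibility of the two members (thermal + elastic change equal): (α₁ − α₂)ΔT = P·[1/(A₁E₁) + 1/(A₂E₂)].
|α₁ − α₂|·ΔT = 6.5×10⁻⁶ × 86 = 0.000559.
1/(A₁E₁) + 1/(A₂E₂) = 1/(1925×121×10³) + 1/(1100×25×10³) = 4.066×10⁻⁸ N⁻¹.
P = 0.000559 / 4.066×10⁻⁸ = 13750 N = 13.75 kN.
σ_{copper} = P/A₁ = 13750/1925 = 7.142 MPa, compressive.

σ ≈ 7.14 MPa (compressive)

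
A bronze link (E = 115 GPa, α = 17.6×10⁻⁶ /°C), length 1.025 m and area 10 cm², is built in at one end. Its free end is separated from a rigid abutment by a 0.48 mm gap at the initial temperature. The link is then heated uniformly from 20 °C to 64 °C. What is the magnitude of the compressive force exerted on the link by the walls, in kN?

P ≈ 35.2 kN

Free thermal elongation = αΔT L = 17.6×10⁻⁶ × 44 × 1025 = 0.7938 mm.
This exceeds the 0.48 mm gap, so the wall pushes back. The portion of expansion that must be recovered elastically is δ_free − gap = 0.7938 − 0.48 = 0.3138 mm.
Compatibility: PL/(AE) = 0.3138 mm, so σ = P/A = E × (0.3138/1025) = 35.2 MPa.
P = σA = 35.2 × 1000 = 35.2 kN.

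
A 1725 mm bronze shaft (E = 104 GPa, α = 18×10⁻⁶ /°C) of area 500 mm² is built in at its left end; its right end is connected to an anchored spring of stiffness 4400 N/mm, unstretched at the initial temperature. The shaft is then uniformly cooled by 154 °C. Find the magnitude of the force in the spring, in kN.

P ≈ 18.4 kN

Free thermal contraction: δ_free = αΔT L = 18×10⁻⁶ × 154 × 1725 = 4.782 mm.
Let P be the tensile force in the spring. The shaft extends elastically by PL/(AE) and the spring stretches by P/k; together these equal δ_free.
So P = δ_free / [L/(AE) + 1/k] = 4.782 / [ 1725/(500×104×10³) + 1/(4400) ].
P = 4.782 / 0.0002604 = 18360 N.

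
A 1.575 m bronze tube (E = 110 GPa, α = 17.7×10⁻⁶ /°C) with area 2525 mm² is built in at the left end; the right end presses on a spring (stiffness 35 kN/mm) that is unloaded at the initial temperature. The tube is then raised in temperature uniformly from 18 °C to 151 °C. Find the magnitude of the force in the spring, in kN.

If the spring were absent the tube would lengthen by αΔT L = 17.7×10⁻⁶ × 133 × 1575 = 3.708 mm.
With a force P in the spring, the elastic change of the tube is PL/(AE) and that of the spring is P/k; compatibility requires their sum to equal δ_free.
So P = δ_free / [L/(AE) + 1/k] = 3.708 / [ 1575/(2525×110×10³) + 1/(35×10³) ].
P = 3.708 / 3.424×10⁻⁵ = 108300 N.

P ≈ 108 kN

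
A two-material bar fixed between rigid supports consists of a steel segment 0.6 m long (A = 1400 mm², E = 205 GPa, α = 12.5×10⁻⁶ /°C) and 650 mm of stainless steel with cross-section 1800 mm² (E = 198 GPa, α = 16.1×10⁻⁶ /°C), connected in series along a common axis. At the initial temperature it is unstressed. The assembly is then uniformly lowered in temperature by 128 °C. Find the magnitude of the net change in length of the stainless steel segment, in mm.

|ΔL| ≈ 0.268 mm

If the supports were absent, the total length change would be Σ αᵢΔT Lᵢ = 12.5×10⁻⁶×128×600 + 16.1×10⁻⁶×128×650 = 2.3 mm.
The rigid supports impose zero overall length change; the single axial force P common to all segments must satisfy P Σ Lᵢ/(AᵢEᵢ) = δ_free.
Σ Lᵢ/(AᵢEᵢ) = 600/(1400×205×10³) + 650/(1800×198×10³) = 3.914×10⁻⁶ mm/N.
P = 2.3 / 3.914×10⁻⁶ = 587500 N = 587.5 kN, tensile.
For the stainless steel segment, free thermal change = 16.1×10⁻⁶×128×650 = 1.34 mm and elastic change from P = 587500×650/(1800×198×10³) = 1.071 mm; these oppose, so the net change is 0.268 mm (segment shortens).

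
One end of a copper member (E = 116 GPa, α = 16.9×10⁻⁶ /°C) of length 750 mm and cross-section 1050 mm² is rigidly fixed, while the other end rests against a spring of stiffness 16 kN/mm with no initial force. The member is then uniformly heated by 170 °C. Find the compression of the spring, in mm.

The unrestrained thermal change is αΔT L = 16.9×10⁻⁶ × 170 × 750 = 2.155 mm.
With a force P in the spring, the elastic change of the member is PL/(AE) and that of the spring is P/k; compatibility requires their sum to equal δ_free.
So P = δ_free / [L/(AE) + 1/k] = 2.155 / [ 750/(1050×116×10³) + 1/(16×10³) ].
P = 2.155 / 6.866×10⁻⁵ = 31380 N.
Spring compression = P/k = 31380/(16×10³) = 1.961 mm.

δ ≈ 1.96 mm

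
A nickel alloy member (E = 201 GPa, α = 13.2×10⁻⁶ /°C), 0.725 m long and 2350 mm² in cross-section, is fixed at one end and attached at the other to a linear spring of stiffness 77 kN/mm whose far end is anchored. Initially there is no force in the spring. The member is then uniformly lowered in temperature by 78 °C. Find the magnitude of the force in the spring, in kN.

Free thermal contraction: δ_free = αΔT L = 13.2×10⁻⁶ × 78 × 725 = 0.7465 mm.
With a force P in the spring, the elastic change of the member is PL/(AE) and that of the spring is P/k; compatibility requires their sum to equal δ_free.
P [ L/(AE) + 1/k ] = δ_free → P [ 725/(2350×201×10³) + 1/(77×10³) ] = 0.7465.
P = 0.7465 / 1.452×10⁻⁵ = 51400 N.

P ≈ 51.4 kN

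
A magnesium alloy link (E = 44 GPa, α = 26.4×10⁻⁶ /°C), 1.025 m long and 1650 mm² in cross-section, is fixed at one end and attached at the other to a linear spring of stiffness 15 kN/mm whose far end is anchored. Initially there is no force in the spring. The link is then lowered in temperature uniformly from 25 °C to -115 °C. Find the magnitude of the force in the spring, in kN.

P ≈ 46.9 kN

Free thermal contraction: δ_free = αΔT L = 26.4×10⁻⁶ × 140 × 1025 = 3.788 mm.
With a force P in the spring, the elastic change of the link is PL/(AE) and that of the spring is P/k; compatibility requires their sum to equal δ_free.
So P = δ_free / [L/(AE) + 1/k] = 3.788 / [ 1025/(1650×44×10³) + 1/(15×10³) ].
P = 3.788 / 8.079×10⁻⁵ = 46890 N.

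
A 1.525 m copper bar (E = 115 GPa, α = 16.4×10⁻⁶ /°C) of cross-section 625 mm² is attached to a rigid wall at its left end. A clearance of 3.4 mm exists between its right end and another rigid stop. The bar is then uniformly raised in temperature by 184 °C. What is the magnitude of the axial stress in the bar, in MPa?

If the wall were absent the bar would grow by αΔT L = 16.4×10⁻⁶ × 184 × 1525 = 4.602 mm.
The gap closes (δ_free > 3.4 mm) and the wall then resists a further 4.602 − 3.4 = 1.202 mm of expansion.
Compatibility: PL/(AE) = 1.202 mm, so σ = P/A = E × (1.202/1525) = 90.63 MPa.

σ ≈ 90.6 MPa (compressive)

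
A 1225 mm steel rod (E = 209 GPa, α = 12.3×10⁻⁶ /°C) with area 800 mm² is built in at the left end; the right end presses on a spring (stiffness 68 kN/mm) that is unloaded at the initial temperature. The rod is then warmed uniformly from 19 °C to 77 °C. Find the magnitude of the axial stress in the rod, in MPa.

σ ≈ 49.6 MPa (compressive)

Free thermal expansion: δ_free = αΔT L = 12.3×10⁻⁶ × 58 × 1225 = 0.8739 mm.
Let P be the compressive force at the spring. The rod shortens elastically by PL/(AE) and the spring compresses by P/k; together these equal δ_free.
So P = δ_free / [L/(AE) + 1/k] = 0.8739 / [ 1225/(800×209×10³) + 1/(68×10³) ].
P = 0.8739 / 2.203×10⁻⁵ = 39660 N.
σ = P/A = 39660/800 = 49.58 MPa.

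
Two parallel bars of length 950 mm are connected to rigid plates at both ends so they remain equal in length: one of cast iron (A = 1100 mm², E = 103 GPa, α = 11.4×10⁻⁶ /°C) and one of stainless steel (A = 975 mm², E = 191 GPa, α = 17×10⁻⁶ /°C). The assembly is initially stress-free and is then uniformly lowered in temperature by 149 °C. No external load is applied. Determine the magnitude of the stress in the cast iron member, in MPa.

Equilibrium of a rigid end plate with no external load gives equal and opposite internal forces ±P in the two members. Since α_{stainless steel} > α_{cast iron}, cooling drives the stainless steel into tension and the cast iron into compression.
Compatibility of the two members (thermal + elastic change equal): (α₁ − α₂)ΔT = P·[1/(A₁E₁) + 1/(A₂E₂)].
|α₁ − α₂|·ΔT = 5.6×10⁻⁶ × 149 = 0.0008344.
1/(A₁E₁) + 1/(A₂E₂) = 1/(1100×103×10³) + 1/(975×191×10³) = 1.42×10⁻⁸ N⁻¹.
P = 0.0008344 / 1.42×10⁻⁸ = 58780 N = 58.78 kN.
σ_{cast iron} = P/A₁ = 58780/1100 = 53.43 MPa, compressive.

σ ≈ 53.4 MPa (compressive)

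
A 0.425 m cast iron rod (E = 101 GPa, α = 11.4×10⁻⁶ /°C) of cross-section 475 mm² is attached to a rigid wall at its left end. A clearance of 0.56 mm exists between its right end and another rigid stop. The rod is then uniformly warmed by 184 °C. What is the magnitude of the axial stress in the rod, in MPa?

σ ≈ 78.8 MPa (compressive)

If the wall were absent the rod would grow by αΔT L = 11.4×10⁻⁶ × 184 × 425 = 0.8915 mm.
After closing the 0.56 mm clearance, 0.8915 − 0.56 = 0.3315 mm of expansion remains to be suppressed by the wall.
So σ = E(δ_free − g)/L = 101×10³ × 0.3315/425 = 78.78 MPa.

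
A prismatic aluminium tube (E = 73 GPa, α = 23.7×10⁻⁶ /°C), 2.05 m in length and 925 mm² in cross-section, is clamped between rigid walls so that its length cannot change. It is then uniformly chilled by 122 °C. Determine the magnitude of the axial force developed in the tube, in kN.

Full restraint means ε = 0, so the stress is σ = EαΔT = 73×10³ × 23.7×10⁻⁶ × 122 = 211.1 MPa.
P = AEαΔT = 925 × 73×10³ × 23.7×10⁻⁶ × 122 = 195.2 kN (tensile).

P ≈ 195 kN (tensile)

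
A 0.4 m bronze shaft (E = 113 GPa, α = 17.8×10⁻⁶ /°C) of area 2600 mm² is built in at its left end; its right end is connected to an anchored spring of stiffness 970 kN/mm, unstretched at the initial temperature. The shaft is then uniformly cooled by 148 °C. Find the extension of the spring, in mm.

δ ≈ 0.454 mm

The unrestrained thermal change is αΔT L = 17.8×10⁻⁶ × 148 × 400 = 1.054 mm.
With a force P in the spring, the elastic change of the shaft is PL/(AE) and that of the spring is P/k; compatibility requires their sum to equal δ_free.
So P = δ_free / [L/(AE) + 1/k] = 1.054 / [ 400/(2600×113×10³) + 1/(970×10³) ].
P = 1.054 / 2.392×10⁻⁶ = 440500 N.
Spring extension = P/k = 440500/(970×10³) = 0.4541 mm.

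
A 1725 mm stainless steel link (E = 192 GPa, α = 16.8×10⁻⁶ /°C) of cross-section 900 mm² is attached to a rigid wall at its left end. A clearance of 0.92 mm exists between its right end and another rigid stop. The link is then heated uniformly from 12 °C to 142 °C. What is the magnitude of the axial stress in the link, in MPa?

σ ≈ 317 MPa (compressive)

Unrestrained expansion: δ_free = αΔT L = 16.8×10⁻⁶ × 130 × 1725 = 3.767 mm.
After closing the 0.92 mm clearance, 3.767 − 0.92 = 2.847 mm of expansion remains to be suppressed by the wall.
Compatibility: PL/(AE) = 2.847 mm, so σ = P/A = E × (2.847/1725) = 316.9 MPa.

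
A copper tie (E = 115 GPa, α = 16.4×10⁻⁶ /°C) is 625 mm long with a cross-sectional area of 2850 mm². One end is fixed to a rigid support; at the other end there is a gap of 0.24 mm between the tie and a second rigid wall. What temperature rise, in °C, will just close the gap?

The gap closes when αΔT L = 0.24 mm, since the tie is still unstressed at that instant.
So ΔT = g/(αL) = 0.24/(16.4×10⁻⁶ × 625) = 23.41 °C.

ΔT ≈ 23.4 °C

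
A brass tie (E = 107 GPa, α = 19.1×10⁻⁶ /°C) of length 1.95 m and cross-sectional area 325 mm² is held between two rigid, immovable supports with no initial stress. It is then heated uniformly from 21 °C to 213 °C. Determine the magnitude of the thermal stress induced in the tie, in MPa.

The supports are rigid, so the total axial strain is zero. The restrained thermal strain is ε = αΔT = 19.1×10⁻⁶ × 192 = 3667.2×10⁻⁶.
σ = EαΔT = 107×10³ × 19.1×10⁻⁶ × 192 = 392.4 MPa (compressive; the tie is trying to expand).

σ ≈ 392 MPa (compressive)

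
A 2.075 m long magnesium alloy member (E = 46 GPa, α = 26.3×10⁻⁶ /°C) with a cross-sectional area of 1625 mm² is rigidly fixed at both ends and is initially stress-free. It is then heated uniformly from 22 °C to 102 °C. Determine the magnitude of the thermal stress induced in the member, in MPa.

σ ≈ 96.8 MPa (compressive)

Because both ends are immovable the net strain is zero, and the suppressed thermal strain is αΔT = 26.3×10⁻⁶ × 80 = 2104×10⁻⁶.
Hence σ = E·αΔT = 46×10³ × 2104×10⁻⁶ = 96.78 MPa, compressive.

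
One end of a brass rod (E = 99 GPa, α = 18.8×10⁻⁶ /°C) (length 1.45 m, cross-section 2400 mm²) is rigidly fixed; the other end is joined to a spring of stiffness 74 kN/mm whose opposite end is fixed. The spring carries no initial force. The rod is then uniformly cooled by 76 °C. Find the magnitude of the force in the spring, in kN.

P ≈ 106 kN

Free thermal contraction: δ_free = αΔT L = 18.8×10⁻⁶ × 76 × 1450 = 2.072 mm.
With a force P in the spring, the elastic change of the rod is PL/(AE) and that of the spring is P/k; compatibility requires their sum to equal δ_free.
P [ L/(AE) + 1/k ] = δ_free → P [ 1450/(2400×99×10³) + 1/(74×10³) ] = 2.072.
P = 2.072 / 1.962×10⁻⁵ = 105600 N.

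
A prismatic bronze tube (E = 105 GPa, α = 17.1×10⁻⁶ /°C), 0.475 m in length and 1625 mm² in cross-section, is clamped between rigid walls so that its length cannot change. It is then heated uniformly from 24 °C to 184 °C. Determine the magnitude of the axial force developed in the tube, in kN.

P ≈ 467 kN (compressive)

With zero net strain, σ = E·αΔT = 105 GPa × 17.1×10⁻⁶ × 160 = 287.3 MPa.
P = AEαΔT = 1625 × 105×10³ × 17.1×10⁻⁶ × 160 = 466.8 kN (compressive).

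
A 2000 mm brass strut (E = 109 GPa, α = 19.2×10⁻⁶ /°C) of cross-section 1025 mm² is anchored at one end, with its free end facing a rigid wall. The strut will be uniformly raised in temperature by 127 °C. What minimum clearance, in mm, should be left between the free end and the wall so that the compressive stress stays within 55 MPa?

With no wall the strut would lengthen by αΔT L = 19.2×10⁻⁶ × 127 × 2000 = 4.877 mm.
A stress of 55 MPa corresponds to the wall pushing the strut back by σL/E = 55×2000/(109×10³) = 1.009 mm.
So the gap has to take up the difference, g_min = δ_free − σL/E = 4.877 − 1.009 = 3.868 mm.

g ≈ 3.87 mm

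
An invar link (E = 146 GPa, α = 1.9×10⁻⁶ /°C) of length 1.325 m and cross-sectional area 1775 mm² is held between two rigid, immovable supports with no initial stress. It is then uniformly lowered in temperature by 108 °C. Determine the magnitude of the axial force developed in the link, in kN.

P ≈ 53.2 kN (tensile)

The ends cannot move, so σ = EαΔT = 146×10³ × 1.9×10⁻⁶ × 108 = 29.96 MPa.
P = AEαΔT = 1775 × 146×10³ × 1.9×10⁻⁶ × 108 = 53.18 kN (tensile).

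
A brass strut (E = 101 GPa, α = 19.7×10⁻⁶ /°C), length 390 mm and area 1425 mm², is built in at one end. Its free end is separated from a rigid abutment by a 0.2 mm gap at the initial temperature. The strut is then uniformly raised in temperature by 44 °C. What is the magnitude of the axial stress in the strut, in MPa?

Unrestrained expansion: δ_free = αΔT L = 19.7×10⁻⁶ × 44 × 390 = 0.3381 mm.
The gap closes (δ_free > 0.2 mm) and the wall then resists a further 0.3381 − 0.2 = 0.1381 mm of expansion.
That suppressed elongation corresponds to σ = E·Δ/L = 101×10³ × 0.1381/390 = 35.75 MPa.

σ ≈ 35.8 MPa (compressive)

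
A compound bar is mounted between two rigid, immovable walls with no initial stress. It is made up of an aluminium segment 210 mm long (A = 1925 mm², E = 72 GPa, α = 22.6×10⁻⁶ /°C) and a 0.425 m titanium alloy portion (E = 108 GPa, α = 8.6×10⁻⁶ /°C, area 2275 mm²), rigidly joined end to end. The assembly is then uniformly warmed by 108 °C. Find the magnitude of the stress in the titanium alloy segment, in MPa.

If the supports were absent, the total length change would be Σ αᵢΔT Lᵢ = 22.6×10⁻⁶×108×210 + 8.6×10⁻⁶×108×425 = 0.9073 mm.
The rigid supports impose zero overall length change; the single axial force P common to all segments must satisfy P Σ Lᵢ/(AᵢEᵢ) = δ_free.
The series flexibility is Σ Lᵢ/(AᵢEᵢ) = 210/(1925×72×10³) + 425/(2275×108×10³) = 3.245×10⁻⁶ mm/N.
So P = 0.9073 / 3.245×10⁻⁶ = 279.6 kN, compressive.
σ_{titanium alloy} = P / A = 279600 / 2275 = 122.9 MPa.

σ ≈ 123 MPa (compressive)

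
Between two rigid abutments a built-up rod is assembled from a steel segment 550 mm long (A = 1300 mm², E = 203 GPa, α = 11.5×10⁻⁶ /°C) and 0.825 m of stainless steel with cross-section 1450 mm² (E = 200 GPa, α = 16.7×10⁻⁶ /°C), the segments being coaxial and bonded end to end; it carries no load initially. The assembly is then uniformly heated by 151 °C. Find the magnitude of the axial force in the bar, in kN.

P ≈ 616 kN (compressive)

Free thermal expansion of the whole bar: Σ αᵢΔT Lᵢ = 11.5×10⁻⁶×151×550 + 16.7×10⁻⁶×151×825 = 3.035 mm.
The walls prevent any net length change, so an axial force P (same in every segment) develops. Compatibility: P · Σ Lᵢ/(AᵢEᵢ) = δ_free.
Σ Lᵢ/(AᵢEᵢ) = 550/(1300×203×10³) + 825/(1450×200×10³) = 4.929×10⁻⁶ mm/N.
P = 3.035 / 4.929×10⁻⁶ = 615800 N = 615.8 kN, compressive.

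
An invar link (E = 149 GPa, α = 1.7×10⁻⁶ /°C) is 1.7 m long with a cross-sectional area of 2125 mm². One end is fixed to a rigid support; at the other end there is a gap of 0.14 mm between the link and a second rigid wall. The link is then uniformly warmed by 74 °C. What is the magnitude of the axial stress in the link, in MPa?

σ ≈ 6.47 MPa (compressive)

If the wall were absent the link would grow by αΔT L = 1.7×10⁻⁶ × 74 × 1700 = 0.2139 mm.
After closing the 0.14 mm clearance, 0.2139 − 0.14 = 0.07386 mm of expansion remains to be suppressed by the wall.
So σ = E(δ_free − g)/L = 149×10³ × 0.07386/1700 = 6.474 MPa.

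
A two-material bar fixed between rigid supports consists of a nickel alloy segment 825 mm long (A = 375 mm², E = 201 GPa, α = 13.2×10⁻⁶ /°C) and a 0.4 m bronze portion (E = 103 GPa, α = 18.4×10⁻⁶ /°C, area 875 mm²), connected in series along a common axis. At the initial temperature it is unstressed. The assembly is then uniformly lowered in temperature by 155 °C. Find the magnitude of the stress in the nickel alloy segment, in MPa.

σ ≈ 490 MPa (tensile)

Free thermal contraction of the whole bar: Σ αᵢΔT Lᵢ = 13.2×10⁻⁶×155×825 + 18.4×10⁻⁶×155×400 = 2.829 mm.
The rigid supports impose zero overall length change; the single axial force P common to all segments must satisfy P Σ Lᵢ/(AᵢEᵢ) = δ_free.
Σ Lᵢ/(AᵢEᵢ) = 825/(375×201×10³) + 400/(875×103×10³) = 1.538×10⁻⁵ mm/N.
P = 2.829 / 1.538×10⁻⁵ = 183900 N = 183.9 kN, tensile.
σ_{nickel alloy} = P / A = 183900 / 375 = 490.4 MPa.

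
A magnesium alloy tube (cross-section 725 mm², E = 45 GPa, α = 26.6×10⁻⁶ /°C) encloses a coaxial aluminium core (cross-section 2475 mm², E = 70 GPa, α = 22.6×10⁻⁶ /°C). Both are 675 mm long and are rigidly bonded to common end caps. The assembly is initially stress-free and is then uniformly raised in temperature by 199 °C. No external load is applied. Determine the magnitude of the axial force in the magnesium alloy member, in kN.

Both members must finish at the same length. With the larger α, the magnesium alloy tends to over-expand; the plates restrain it, putting the magnesium alloy in compression and the aluminium in tension. With no external load the two internal forces are equal and opposite, magnitude P.
Compatibility of the two members (thermal + elastic change equal): (α₁ − α₂)ΔT = P·[1/(A₁E₁) + 1/(A₂E₂)].
|α₁ − α₂|·ΔT = 4×10⁻⁶ × 199 = 0.000796.
1/(A₁E₁) + 1/(A₂E₂) = 1/(725×45×10³) + 1/(2475×70×10³) = 3.642×10⁻⁸ N⁻¹.
P = 0.000796 / 3.642×10⁻⁸ = 21850 N = 21.85 kN.

P ≈ 21.9 kN (compressive in the magnesium alloy)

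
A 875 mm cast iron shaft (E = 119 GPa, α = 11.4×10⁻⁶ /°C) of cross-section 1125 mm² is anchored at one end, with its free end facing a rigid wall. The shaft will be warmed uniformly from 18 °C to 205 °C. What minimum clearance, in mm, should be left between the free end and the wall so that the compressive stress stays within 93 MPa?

g ≈ 1.18 mm

Free expansion if unrestrained: δ_free = αΔT L = 11.4×10⁻⁶ × 187 × 875 = 1.865 mm.
A stress of 93 MPa corresponds to the wall pushing the shaft back by σL/E = 93×875/(119×10³) = 0.6838 mm.
So the gap has to take up the difference, g_min = δ_free − σL/E = 1.865 − 0.6838 = 1.182 mm.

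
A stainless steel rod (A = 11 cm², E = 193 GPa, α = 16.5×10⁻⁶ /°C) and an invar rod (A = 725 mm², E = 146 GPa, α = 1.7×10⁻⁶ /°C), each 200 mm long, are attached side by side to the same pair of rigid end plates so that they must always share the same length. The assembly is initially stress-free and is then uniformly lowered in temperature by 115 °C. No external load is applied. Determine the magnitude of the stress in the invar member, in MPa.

σ ≈ 166 MPa (compressive)

Both members must finish at the same length. With the larger α, the stainless steel tends to over-contract; the plates restrain it, putting the stainless steel in tension and the invar in compression. With no external load the two internal forces are equal and opposite, magnitude P.
Compatibility of the two members (thermal + elastic change equal): (α₁ − α₂)ΔT = P·[1/(A₁E₁) + 1/(A₂E₂)].
|α₁ − α₂|·ΔT = 14.8×10⁻⁶ × 115 = 0.001702.
1/(A₁E₁) + 1/(A₂E₂) = 1/(1100×193×10³) + 1/(725×146×10³) = 1.416×10⁻⁸ N⁻¹.
P = 0.001702 / 1.416×10⁻⁸ = 120200 N = 120.2 kN.
σ_{invar} = P/A₂ = 120200/725 = 165.8 MPa, compressive.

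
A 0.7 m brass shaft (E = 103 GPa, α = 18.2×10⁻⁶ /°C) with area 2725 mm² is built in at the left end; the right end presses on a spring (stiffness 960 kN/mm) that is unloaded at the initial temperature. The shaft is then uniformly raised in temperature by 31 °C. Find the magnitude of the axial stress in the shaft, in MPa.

Free thermal expansion: δ_free = αΔT L = 18.2×10⁻⁶ × 31 × 700 = 0.3949 mm.
With a force P in the spring, the elastic change of the shaft is PL/(AE) and that of the spring is P/k; compatibility requires their sum to equal δ_free.
P [ L/(AE) + 1/k ] = δ_free → P [ 700/(2725×103×10³) + 1/(960×10³) ] = 0.3949.
P = 0.3949 / 3.536×10⁻⁶ = 111700 N.
σ = P/A = 111700/2725 = 40.99 MPa.

σ ≈ 41 MPa (compressive)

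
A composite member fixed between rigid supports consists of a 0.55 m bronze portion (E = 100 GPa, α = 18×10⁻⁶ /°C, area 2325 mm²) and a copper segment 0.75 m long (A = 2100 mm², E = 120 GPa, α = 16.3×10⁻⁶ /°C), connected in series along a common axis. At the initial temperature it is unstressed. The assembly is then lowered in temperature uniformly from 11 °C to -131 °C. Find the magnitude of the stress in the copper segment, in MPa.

σ ≈ 280 MPa (tensile)

Free thermal contraction of the whole bar: Σ αᵢΔT Lᵢ = 18×10⁻⁶×142×550 + 16.3×10⁻⁶×142×750 = 3.142 mm.
The walls prevent any net length change, so an axial force P (same in every segment) develops. Compatibility: P · Σ Lᵢ/(AᵢEᵢ) = δ_free.
Σ Lᵢ/(AᵢEᵢ) = 550/(2325×100×10³) + 750/(2100×120×10³) = 5.342×10⁻⁶ mm/N.
So P = 3.142 / 5.342×10⁻⁶ = 588.1 kN, tensile.
σ_{copper} = P / A = 588100 / 2100 = 280.1 MPa.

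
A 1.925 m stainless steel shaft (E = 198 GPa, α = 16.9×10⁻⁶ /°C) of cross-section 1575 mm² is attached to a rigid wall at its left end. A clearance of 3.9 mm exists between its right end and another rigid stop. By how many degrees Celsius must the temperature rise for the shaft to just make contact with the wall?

The gap closes when αΔT L = 3.9 mm, since the shaft is still unstressed at that instant.
So ΔT = g/(αL) = 3.9/(16.9×10⁻⁶ × 1925) = 119.9 °C.

ΔT ≈ 120 °C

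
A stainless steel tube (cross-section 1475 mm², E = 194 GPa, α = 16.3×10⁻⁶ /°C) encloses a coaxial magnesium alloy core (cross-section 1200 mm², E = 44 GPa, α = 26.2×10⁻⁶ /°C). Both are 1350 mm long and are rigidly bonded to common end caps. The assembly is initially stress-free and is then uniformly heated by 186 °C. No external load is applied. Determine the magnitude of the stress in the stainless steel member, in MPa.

σ ≈ 55.6 MPa (tensile)

Equilibrium of a rigid end plate with no external load gives equal and opposite internal forces ±P in the two members. Since α_{magnesium alloy} > α_{stainless steel}, heating drives the magnesium alloy into compression and the stainless steel into tension.
Equating the net (thermal + elastic) strains gives |α₁ − α₂|·ΔT = P·[1/(A₁E₁) + 1/(A₂E₂)].
|α₁ − α₂|·ΔT = 9.9×10⁻⁶ × 186 = 0.001841.
1/(A₁E₁) + 1/(A₂E₂) = 1/(1475×194×10³) + 1/(1200×44×10³) = 2.243×10⁻⁸ N⁻¹.
So P = 0.001841 / 2.243×10⁻⁸ = 82.08 kN.
σ_{stainless steel} = P/A₁ = 82080/1475 = 55.65 MPa, tensile.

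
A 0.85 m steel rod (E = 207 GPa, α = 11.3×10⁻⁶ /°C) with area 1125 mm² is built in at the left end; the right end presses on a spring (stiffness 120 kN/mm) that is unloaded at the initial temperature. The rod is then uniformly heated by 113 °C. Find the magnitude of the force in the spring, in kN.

P ≈ 90.6 kN

Free thermal expansion: δ_free = αΔT L = 11.3×10⁻⁶ × 113 × 850 = 1.085 mm.
Let P be the compressive force at the spring. The rod shortens elastically by PL/(AE) and the spring compresses by P/k; together these equal δ_free.
P [ L/(AE) + 1/k ] = δ_free → P [ 850/(1125×207×10³) + 1/(120×10³) ] = 1.085.
P = 1.085 / 1.198×10⁻⁵ = 90570 N.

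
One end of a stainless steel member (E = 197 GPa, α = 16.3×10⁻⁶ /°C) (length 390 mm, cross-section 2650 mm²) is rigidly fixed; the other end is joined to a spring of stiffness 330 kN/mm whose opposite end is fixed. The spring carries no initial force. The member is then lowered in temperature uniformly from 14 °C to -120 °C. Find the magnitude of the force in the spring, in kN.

P ≈ 226 kN

If the spring were absent the member would shorten by αΔT L = 16.3×10⁻⁶ × 134 × 390 = 0.8518 mm.
Let P be the tensile force in the spring. The member extends elastically by PL/(AE) and the spring stretches by P/k; together these equal δ_free.
P [ L/(AE) + 1/k ] = δ_free → P [ 390/(2650×197×10³) + 1/(330×10³) ] = 0.8518.
P = 0.8518 / 3.777×10⁻⁶ = 225500 N.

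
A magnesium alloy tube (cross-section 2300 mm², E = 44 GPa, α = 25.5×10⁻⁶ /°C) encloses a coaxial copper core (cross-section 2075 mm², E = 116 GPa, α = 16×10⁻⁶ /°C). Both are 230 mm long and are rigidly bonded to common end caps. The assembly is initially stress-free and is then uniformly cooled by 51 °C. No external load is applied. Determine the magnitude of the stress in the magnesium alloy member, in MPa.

Both members must finish at the same length. With the larger α, the magnesium alloy tends to over-contract; the plates restrain it, putting the magnesium alloy in tension and the copper in compression. With no external load the two internal forces are equal and opposite, magnitude P.
Compatibility of the two members (thermal + elastic change equal): (α₁ − α₂)ΔT = P·[1/(A₁E₁) + 1/(A₂E₂)].
|α₁ − α₂|·ΔT = 9.5×10⁻⁶ × 51 = 0.0004845.
1/(A₁E₁) + 1/(A₂E₂) = 1/(2300×44×10³) + 1/(2075×116×10³) = 1.404×10⁻⁸ N⁻¹.
So P = 0.0004845 / 1.404×10⁻⁸ = 34.52 kN.
σ_{magnesium alloy} = P/A₁ = 34520/2300 = 15.01 MPa, tensile.

σ ≈ 15 MPa (tensile)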